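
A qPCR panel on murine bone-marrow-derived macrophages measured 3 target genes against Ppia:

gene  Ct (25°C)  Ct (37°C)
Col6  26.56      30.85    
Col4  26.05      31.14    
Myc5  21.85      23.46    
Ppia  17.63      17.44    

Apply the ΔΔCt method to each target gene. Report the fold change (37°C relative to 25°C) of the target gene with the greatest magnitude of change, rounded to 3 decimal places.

0.026

Col6: ΔΔCt = (30.85−17.44) − (26.56−17.63) = 13.41 − 8.93 = 4.48; fold change = 2^-4.48 = 0.045
Col4: ΔΔCt = (31.14−17.44) − (26.05−17.63) = 13.70 − 8.42 = 5.28; fold change = 2^-5.28 = 0.026
Myc5: ΔΔCt = (23.46−17.44) − (21.85−17.63) = 6.02 − 4.22 = 1.80; fold change = 2^-1.80 = 0.287
Col4 has the largest |ΔΔCt| = 5.28.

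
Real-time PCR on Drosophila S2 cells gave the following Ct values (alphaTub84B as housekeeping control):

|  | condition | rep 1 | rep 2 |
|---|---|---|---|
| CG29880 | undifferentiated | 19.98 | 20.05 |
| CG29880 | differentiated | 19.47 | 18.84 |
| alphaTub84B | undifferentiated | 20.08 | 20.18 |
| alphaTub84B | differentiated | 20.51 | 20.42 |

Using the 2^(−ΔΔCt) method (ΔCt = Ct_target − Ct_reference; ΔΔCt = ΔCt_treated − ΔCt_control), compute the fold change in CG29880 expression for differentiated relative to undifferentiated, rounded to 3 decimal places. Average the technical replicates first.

Mean Ct: CG29880 undifferentiated 20.015; CG29880 differentiated 19.155; alphaTub84B undifferentiated 20.130; alphaTub84B differentiated 20.465
ΔCt(undifferentiated) = 20.015 − 20.130 = -0.115
ΔCt(differentiated) = 19.155 − 20.465 = -1.310
ΔΔCt = -1.310 − (-0.115) = -1.195
Fold change = 2^(−(-1.195)) = 2^1.195 = 2.2894

2.289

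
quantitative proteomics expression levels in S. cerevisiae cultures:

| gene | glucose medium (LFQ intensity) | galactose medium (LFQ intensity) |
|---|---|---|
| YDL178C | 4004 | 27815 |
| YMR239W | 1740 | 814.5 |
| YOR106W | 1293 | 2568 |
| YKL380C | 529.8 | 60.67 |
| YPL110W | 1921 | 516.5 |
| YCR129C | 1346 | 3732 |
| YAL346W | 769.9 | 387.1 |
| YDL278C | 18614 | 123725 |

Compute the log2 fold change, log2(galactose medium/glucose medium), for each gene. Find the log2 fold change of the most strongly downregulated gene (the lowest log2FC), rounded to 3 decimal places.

-3.126

log2(27815/4004) = 2.796  (YDL178C)
log2(814.5/1740) = -1.095  (YMR239W)
log2(2568/1293) = 0.990  (YOR106W)
log2(60.67/529.8) = -3.126  (YKL380C)
log2(516.5/1921) = -1.895  (YPL110W)
log2(3732/1346) = 1.471  (YCR129C)
log2(387.1/769.9) = -0.992  (YAL346W)
log2(123725/18614) = 2.733  (YDL278C)
YKL380C is most strongly downregulated.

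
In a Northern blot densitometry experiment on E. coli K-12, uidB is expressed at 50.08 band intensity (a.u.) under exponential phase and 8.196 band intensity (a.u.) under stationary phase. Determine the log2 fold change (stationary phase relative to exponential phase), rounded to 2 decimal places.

-2.61

Fold change = 8.196 / 50.08 = 0.1637
log2(0.1637) = -2.611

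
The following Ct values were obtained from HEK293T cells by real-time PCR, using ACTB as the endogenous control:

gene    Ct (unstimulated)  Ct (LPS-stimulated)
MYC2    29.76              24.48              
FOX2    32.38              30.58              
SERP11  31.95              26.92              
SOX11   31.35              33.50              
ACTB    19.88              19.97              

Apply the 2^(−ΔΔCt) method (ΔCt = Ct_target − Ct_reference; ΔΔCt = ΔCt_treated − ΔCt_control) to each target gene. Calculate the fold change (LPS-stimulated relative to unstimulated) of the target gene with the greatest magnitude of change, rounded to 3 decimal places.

41.355

MYC2: ΔΔCt = (24.48−19.97) − (29.76−19.88) = 4.51 − 9.88 = -5.37; fold change = 2^5.37 = 41.355
FOX2: ΔΔCt = (30.58−19.97) − (32.38−19.88) = 10.61 − 12.50 = -1.89; fold change = 2^1.89 = 3.706
SERP11: ΔΔCt = (26.92−19.97) − (31.95−19.88) = 6.95 − 12.07 = -5.12; fold change = 2^5.12 = 34.776
SOX11: ΔΔCt = (33.50−19.97) − (31.35−19.88) = 13.53 − 11.47 = 2.06; fold change = 2^-2.06 = 0.240
MYC2 has the largest |ΔΔCt| = 5.37.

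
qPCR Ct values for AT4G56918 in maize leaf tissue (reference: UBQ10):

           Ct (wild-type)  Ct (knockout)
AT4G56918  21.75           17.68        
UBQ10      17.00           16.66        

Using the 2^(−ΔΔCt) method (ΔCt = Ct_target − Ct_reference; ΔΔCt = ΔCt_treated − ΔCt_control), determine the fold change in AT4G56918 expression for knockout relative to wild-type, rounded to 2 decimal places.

ΔCt(wild-type) = 21.750 − 17.000 = 4.750
ΔCt(knockout) = 17.680 − 16.660 = 1.020
ΔΔCt = 1.020 − 4.750 = -3.730
Fold change = 2^(−(-3.730)) = 2^3.730 = 13.269

13.27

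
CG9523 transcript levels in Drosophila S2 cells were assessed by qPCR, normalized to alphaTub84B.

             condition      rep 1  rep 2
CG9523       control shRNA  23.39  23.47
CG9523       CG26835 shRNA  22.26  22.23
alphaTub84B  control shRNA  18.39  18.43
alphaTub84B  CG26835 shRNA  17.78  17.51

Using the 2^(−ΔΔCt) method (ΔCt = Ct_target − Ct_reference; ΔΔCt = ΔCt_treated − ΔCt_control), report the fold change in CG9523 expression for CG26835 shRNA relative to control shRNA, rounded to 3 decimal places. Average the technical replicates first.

Mean Ct: CG9523 control shRNA 23.430; CG9523 CG26835 shRNA 22.245; alphaTub84B control shRNA 18.410; alphaTub84B CG26835 shRNA 17.645
ΔCt(control shRNA) = 23.430 − 18.410 = 5.020
ΔCt(CG26835 shRNA) = 22.245 − 17.645 = 4.600
ΔΔCt = 4.600 − 5.020 = -0.420
Fold change = 2^(−(-0.420)) = 2^0.420 = 1.3379

1.338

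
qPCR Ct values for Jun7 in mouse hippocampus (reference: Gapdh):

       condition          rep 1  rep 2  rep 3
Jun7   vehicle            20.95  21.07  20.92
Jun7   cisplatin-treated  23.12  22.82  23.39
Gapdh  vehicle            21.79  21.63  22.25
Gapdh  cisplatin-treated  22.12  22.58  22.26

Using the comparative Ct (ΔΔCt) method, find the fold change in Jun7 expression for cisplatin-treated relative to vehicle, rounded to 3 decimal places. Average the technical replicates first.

0.308

Mean Ct: Jun7 vehicle 20.980; Jun7 cisplatin-treated 23.110; Gapdh vehicle 21.890; Gapdh cisplatin-treated 22.320
ΔCt(vehicle) = 20.980 − 21.890 = -0.910
ΔCt(cisplatin-treated) = 23.110 − 22.320 = 0.790
ΔΔCt = 0.790 − (-0.910) = 1.700
Fold change = 2^(−1.700) = 0.3078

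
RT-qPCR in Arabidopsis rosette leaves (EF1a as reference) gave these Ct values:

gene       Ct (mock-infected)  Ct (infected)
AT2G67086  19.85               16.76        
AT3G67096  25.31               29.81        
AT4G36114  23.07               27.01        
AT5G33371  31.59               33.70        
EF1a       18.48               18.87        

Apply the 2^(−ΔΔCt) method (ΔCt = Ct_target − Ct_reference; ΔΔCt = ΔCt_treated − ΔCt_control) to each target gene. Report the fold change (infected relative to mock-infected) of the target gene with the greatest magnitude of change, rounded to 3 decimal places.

AT2G67086: ΔΔCt = (16.76−18.87) − (19.85−18.48) = -2.11 − 1.37 = -3.48; fold change = 2^3.48 = 11.158
AT3G67096: ΔΔCt = (29.81−18.87) − (25.31−18.48) = 10.94 − 6.83 = 4.11; fold change = 2^-4.11 = 0.058
AT4G36114: ΔΔCt = (27.01−18.87) − (23.07−18.48) = 8.14 − 4.59 = 3.55; fold change = 2^-3.55 = 0.085
AT5G33371: ΔΔCt = (33.70−18.87) − (31.59−18.48) = 14.83 − 13.11 = 1.72; fold change = 2^-1.72 = 0.304
AT3G67096 has the largest |ΔΔCt| = 4.11.

0.058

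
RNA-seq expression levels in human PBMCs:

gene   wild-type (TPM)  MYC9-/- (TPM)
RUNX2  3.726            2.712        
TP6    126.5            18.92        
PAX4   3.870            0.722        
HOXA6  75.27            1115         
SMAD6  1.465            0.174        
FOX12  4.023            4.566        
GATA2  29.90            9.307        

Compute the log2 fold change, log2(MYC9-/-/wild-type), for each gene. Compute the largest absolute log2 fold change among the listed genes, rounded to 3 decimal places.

log2(2.712/3.726) = -0.458  (RUNX2)
log2(18.92/126.5) = -2.741  (TP6)
log2(0.722/3.870) = -2.422  (PAX4)
log2(1115/75.27) = 3.889  (HOXA6)
log2(0.174/1.465) = -3.074  (SMAD6)
log2(4.566/4.023) = 0.183  (FOX12)
log2(9.307/29.90) = -1.684  (GATA2)
The largest magnitude belongs to HOXA6.

3.889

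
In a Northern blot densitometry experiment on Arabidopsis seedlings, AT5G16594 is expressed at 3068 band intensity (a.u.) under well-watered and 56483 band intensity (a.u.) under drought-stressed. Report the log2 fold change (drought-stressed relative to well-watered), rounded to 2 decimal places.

Fold change = 56483 / 3068 = 18.4104
log2(18.4104) = 4.202

4.20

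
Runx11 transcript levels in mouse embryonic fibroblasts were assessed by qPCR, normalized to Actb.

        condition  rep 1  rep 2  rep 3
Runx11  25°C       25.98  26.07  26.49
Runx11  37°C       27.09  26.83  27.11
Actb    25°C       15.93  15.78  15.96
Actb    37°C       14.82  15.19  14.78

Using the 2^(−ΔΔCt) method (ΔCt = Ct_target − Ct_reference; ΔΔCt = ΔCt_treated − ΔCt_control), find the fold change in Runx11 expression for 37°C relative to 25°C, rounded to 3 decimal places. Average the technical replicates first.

Mean Ct: Runx11 25°C 26.180; Runx11 37°C 27.010; Actb 25°C 15.890; Actb 37°C 14.930
ΔCt(25°C) = 26.180 − 15.890 = 10.290
ΔCt(37°C) = 27.010 − 14.930 = 12.080
ΔΔCt = 12.080 − 10.290 = 1.790
Fold change = 2^(−1.790) = 0.2892

0.289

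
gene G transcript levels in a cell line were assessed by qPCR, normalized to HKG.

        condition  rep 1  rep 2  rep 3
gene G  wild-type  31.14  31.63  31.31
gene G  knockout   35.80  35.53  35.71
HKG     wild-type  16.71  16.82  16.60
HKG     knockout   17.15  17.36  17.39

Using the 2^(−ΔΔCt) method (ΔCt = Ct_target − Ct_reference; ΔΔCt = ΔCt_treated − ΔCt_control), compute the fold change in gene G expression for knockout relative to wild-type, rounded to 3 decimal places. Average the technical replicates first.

Mean Ct: gene G wild-type 31.360; gene G knockout 35.680; HKG wild-type 16.710; HKG knockout 17.300
ΔCt(wild-type) = 31.360 − 16.710 = 14.650
ΔCt(knockout) = 35.680 − 17.300 = 18.380
ΔΔCt = 18.380 − 14.650 = 3.730
Fold change = 2^(−3.730) = 0.0754

0.075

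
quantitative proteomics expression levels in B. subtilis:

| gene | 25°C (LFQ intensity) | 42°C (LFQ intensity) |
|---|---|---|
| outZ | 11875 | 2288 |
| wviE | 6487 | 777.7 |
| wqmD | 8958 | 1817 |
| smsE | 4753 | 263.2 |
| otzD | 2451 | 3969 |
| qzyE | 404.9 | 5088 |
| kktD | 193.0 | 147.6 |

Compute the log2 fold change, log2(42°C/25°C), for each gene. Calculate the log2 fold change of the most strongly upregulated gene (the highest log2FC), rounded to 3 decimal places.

3.651

log2(2288/11875) = -2.376  (outZ)
log2(777.7/6487) = -3.060  (wviE)
log2(1817/8958) = -2.302  (wqmD)
log2(263.2/4753) = -4.175  (smsE)
log2(3969/2451) = 0.695  (otzD)
log2(5088/404.9) = 3.651  (qzyE)
log2(147.6/193.0) = -0.387  (kktD)
qzyE is most strongly upregulated.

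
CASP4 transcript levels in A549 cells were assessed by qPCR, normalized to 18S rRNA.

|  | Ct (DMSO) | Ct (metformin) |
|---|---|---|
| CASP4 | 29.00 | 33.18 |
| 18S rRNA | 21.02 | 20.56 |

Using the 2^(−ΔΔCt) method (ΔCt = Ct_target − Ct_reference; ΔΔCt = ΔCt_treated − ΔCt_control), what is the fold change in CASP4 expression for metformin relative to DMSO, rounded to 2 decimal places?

0.04

ΔCt(DMSO) = 29.000 − 21.020 = 7.980
ΔCt(metformin) = 33.180 − 20.560 = 12.620
ΔΔCt = 12.620 − 7.980 = 4.640
Fold change = 2^(−4.640) = 0.040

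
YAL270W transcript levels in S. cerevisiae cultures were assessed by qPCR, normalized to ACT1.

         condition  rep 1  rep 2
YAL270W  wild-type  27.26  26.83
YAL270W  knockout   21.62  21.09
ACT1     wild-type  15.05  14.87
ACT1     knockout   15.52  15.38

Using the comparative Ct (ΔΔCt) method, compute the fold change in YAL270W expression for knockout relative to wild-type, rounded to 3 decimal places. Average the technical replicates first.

Mean Ct: YAL270W wild-type 27.045; YAL270W knockout 21.355; ACT1 wild-type 14.960; ACT1 knockout 15.450
ΔCt(wild-type) = 27.045 − 14.960 = 12.085
ΔCt(knockout) = 21.355 − 15.450 = 5.905
ΔΔCt = 5.905 − 12.085 = -6.180
Fold change = 2^(−(-6.180)) = 2^6.180 = 72.5046

72.505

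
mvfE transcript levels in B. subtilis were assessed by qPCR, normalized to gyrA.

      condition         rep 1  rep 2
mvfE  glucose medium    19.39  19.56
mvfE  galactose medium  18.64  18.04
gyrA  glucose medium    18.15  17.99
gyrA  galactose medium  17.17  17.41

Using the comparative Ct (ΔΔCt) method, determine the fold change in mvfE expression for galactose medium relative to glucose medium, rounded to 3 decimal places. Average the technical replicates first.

Mean Ct: mvfE glucose medium 19.475; mvfE galactose medium 18.340; gyrA glucose medium 18.070; gyrA galactose medium 17.290
ΔCt(glucose medium) = 19.475 − 18.070 = 1.405
ΔCt(galactose medium) = 18.340 − 17.290 = 1.050
ΔΔCt = 1.050 − 1.405 = -0.355
Fold change = 2^(−(-0.355)) = 2^0.355 = 1.2790

1.279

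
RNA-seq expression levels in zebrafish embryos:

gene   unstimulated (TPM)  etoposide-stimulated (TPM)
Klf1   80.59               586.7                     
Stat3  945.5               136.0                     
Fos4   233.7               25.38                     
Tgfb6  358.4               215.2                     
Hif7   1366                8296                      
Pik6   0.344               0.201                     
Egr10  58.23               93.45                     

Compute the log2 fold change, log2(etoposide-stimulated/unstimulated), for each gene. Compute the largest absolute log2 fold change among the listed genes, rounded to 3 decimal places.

log2(586.7/80.59) = 2.864  (Klf1)
log2(136.0/945.5) = -2.797  (Stat3)
log2(25.38/233.7) = -3.203  (Fos4)
log2(215.2/358.4) = -0.736  (Tgfb6)
log2(8296/1366) = 2.602  (Hif7)
log2(0.201/0.344) = -0.775  (Pik6)
log2(93.45/58.23) = 0.682  (Egr10)
The largest magnitude belongs to Fos4.

3.203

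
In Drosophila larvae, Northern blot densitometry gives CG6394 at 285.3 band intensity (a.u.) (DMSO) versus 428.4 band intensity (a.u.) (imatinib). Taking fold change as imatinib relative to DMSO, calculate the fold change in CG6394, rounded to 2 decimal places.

Fold change = 428.4 / 285.3 = 1.502
CG6394 is upregulated.

1.50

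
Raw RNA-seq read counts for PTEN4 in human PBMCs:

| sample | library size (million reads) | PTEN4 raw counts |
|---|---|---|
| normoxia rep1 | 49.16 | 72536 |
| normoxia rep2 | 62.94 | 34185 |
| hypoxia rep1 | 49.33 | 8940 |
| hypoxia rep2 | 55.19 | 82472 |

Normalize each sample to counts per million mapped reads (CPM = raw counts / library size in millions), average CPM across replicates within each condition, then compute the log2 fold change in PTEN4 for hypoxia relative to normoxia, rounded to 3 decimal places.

-0.269

CPM(normoxia rep1) = 72536 / 49.16 = 1475.5085
CPM(normoxia rep2) = 34185 / 62.94 = 543.1363
CPM(hypoxia rep1) = 8940 / 49.33 = 181.2285
CPM(hypoxia rep2) = 82472 / 55.19 = 1494.3287
mean CPM(normoxia) = 1009.3224; mean CPM(hypoxia) = 837.7786
Fold change = 837.7786 / 1009.3224 = 0.83004
log2(0.83004) = -0.2687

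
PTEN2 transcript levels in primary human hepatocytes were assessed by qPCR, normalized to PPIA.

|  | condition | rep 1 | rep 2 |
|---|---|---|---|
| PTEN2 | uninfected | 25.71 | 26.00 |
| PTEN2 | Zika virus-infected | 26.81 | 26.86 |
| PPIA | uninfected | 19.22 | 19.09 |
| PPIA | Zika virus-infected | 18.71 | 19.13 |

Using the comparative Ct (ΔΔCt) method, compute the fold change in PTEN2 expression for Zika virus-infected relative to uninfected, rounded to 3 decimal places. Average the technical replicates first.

Mean Ct: PTEN2 uninfected 25.855; PTEN2 Zika virus-infected 26.835; PPIA uninfected 19.155; PPIA Zika virus-infected 18.920
ΔCt(uninfected) = 25.855 − 19.155 = 6.700
ΔCt(Zika virus-infected) = 26.835 − 18.920 = 7.915
ΔΔCt = 7.915 − 6.700 = 1.215
Fold change = 2^(−1.215) = 0.4308

0.431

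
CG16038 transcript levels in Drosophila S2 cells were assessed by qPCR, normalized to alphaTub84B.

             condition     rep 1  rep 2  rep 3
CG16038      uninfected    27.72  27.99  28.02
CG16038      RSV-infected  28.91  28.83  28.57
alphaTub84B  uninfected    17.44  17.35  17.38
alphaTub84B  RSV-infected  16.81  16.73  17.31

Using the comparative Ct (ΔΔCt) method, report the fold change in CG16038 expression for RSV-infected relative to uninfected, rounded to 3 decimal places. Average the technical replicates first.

Mean Ct: CG16038 uninfected 27.910; CG16038 RSV-infected 28.770; alphaTub84B uninfected 17.390; alphaTub84B RSV-infected 16.950
ΔCt(uninfected) = 27.910 − 17.390 = 10.520
ΔCt(RSV-infected) = 28.770 − 16.950 = 11.820
ΔΔCt = 11.820 − 10.520 = 1.300
Fold change = 2^(−1.300) = 0.4061

0.406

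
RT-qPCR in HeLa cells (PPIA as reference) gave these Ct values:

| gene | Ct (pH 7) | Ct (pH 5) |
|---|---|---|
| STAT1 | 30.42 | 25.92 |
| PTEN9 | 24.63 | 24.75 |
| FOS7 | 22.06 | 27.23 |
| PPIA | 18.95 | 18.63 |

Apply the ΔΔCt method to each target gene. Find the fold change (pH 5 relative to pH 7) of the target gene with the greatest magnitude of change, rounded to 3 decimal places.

0.022

STAT1: ΔΔCt = (25.92−18.63) − (30.42−18.95) = 7.29 − 11.47 = -4.18; fold change = 2^4.18 = 18.126
PTEN9: ΔΔCt = (24.75−18.63) − (24.63−18.95) = 6.12 − 5.68 = 0.44; fold change = 2^-0.44 = 0.737
FOS7: ΔΔCt = (27.23−18.63) − (22.06−18.95) = 8.60 − 3.11 = 5.49; fold change = 2^-5.49 = 0.022
FOS7 has the largest |ΔΔCt| = 5.49.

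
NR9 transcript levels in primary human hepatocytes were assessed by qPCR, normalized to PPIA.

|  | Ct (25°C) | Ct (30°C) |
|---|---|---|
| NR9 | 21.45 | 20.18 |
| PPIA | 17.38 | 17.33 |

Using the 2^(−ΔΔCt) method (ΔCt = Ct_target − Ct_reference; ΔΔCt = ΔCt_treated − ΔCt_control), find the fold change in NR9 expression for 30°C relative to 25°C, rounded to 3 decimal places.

ΔCt(25°C) = 21.450 − 17.380 = 4.070
ΔCt(30°C) = 20.180 − 17.330 = 2.850
ΔΔCt = 2.850 − 4.070 = -1.220
Fold change = 2^(−(-1.220)) = 2^1.220 = 2.3295

2.329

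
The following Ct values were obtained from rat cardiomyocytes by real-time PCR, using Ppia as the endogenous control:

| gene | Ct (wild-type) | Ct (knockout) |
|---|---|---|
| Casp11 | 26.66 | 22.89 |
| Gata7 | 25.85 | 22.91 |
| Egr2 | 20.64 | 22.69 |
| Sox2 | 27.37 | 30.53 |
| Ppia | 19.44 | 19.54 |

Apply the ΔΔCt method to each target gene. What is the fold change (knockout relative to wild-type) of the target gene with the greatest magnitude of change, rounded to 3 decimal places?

Casp11: ΔΔCt = (22.89−19.54) − (26.66−19.44) = 3.35 − 7.22 = -3.87; fold change = 2^3.87 = 14.621
Gata7: ΔΔCt = (22.91−19.54) − (25.85−19.44) = 3.37 − 6.41 = -3.04; fold change = 2^3.04 = 8.225
Egr2: ΔΔCt = (22.69−19.54) − (20.64−19.44) = 3.15 − 1.20 = 1.95; fold change = 2^-1.95 = 0.259
Sox2: ΔΔCt = (30.53−19.54) − (27.37−19.44) = 10.99 − 7.93 = 3.06; fold change = 2^-3.06 = 0.120
Casp11 has the largest |ΔΔCt| = 3.87.

14.621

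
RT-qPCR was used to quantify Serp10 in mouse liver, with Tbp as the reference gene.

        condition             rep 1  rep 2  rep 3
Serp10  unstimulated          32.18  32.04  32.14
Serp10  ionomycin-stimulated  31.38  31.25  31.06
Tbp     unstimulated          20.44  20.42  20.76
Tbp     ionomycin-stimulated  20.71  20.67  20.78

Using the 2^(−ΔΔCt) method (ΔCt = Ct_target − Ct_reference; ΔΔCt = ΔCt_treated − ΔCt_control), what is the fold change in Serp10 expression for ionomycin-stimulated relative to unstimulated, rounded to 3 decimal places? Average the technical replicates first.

Mean Ct: Serp10 unstimulated 32.120; Serp10 ionomycin-stimulated 31.230; Tbp unstimulated 20.540; Tbp ionomycin-stimulated 20.720
ΔCt(unstimulated) = 32.120 − 20.540 = 11.580
ΔCt(ionomycin-stimulated) = 31.230 − 20.720 = 10.510
ΔΔCt = 10.510 − 11.580 = -1.070
Fold change = 2^(−(-1.070)) = 2^1.070 = 2.0994

2.099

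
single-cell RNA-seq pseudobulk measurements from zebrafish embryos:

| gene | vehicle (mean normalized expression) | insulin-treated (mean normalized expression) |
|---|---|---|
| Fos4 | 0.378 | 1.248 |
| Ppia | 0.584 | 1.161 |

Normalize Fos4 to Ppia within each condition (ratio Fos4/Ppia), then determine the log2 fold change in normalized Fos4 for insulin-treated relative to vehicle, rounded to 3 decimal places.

Fos4/Ppia (vehicle) = 0.378 / 0.584 = 0.64726
Fos4/Ppia (insulin-treated) = 1.248 / 1.161 = 1.0749
Fold change = 1.0749 / 0.64726 = 1.6607
log2(1.6607) = 0.7318

0.732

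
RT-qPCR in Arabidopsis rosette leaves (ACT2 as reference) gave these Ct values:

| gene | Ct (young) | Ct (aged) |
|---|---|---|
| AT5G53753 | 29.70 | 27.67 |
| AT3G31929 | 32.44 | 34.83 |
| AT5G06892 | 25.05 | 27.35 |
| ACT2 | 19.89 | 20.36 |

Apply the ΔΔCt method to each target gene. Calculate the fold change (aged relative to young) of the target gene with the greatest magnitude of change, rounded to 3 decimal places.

AT5G53753: ΔΔCt = (27.67−20.36) − (29.70−19.89) = 7.31 − 9.81 = -2.50; fold change = 2^2.50 = 5.657
AT3G31929: ΔΔCt = (34.83−20.36) − (32.44−19.89) = 14.47 − 12.55 = 1.92; fold change = 2^-1.92 = 0.264
AT5G06892: ΔΔCt = (27.35−20.36) − (25.05−19.89) = 6.99 − 5.16 = 1.83; fold change = 2^-1.83 = 0.281
AT5G53753 has the largest |ΔΔCt| = 2.50.

5.657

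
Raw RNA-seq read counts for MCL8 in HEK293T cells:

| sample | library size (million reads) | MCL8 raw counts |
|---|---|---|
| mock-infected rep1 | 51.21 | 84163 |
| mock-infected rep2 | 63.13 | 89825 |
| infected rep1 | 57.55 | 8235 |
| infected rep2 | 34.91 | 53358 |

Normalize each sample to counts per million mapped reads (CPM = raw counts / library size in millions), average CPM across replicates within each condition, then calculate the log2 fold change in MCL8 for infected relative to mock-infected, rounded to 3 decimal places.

-0.875

CPM(mock-infected rep1) = 84163 / 51.21 = 1643.4876
CPM(mock-infected rep2) = 89825 / 63.13 = 1422.8576
CPM(infected rep1) = 8235 / 57.55 = 143.0930
CPM(infected rep2) = 53358 / 34.91 = 1528.4446
mean CPM(mock-infected) = 1533.1726; mean CPM(infected) = 835.7688
Fold change = 835.7688 / 1533.1726 = 0.54512
log2(0.54512) = -0.8753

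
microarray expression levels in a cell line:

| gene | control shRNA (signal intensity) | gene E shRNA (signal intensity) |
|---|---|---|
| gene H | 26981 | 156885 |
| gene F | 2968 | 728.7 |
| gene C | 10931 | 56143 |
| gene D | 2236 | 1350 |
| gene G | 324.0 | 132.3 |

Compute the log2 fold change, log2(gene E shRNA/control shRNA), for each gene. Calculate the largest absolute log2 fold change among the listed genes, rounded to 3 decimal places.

2.540

log2(156885/26981) = 2.540  (gene H)
log2(728.7/2968) = -2.026  (gene F)
log2(56143/10931) = 2.361  (gene C)
log2(1350/2236) = -0.728  (gene D)
log2(132.3/324.0) = -1.292  (gene G)
The largest magnitude belongs to gene H.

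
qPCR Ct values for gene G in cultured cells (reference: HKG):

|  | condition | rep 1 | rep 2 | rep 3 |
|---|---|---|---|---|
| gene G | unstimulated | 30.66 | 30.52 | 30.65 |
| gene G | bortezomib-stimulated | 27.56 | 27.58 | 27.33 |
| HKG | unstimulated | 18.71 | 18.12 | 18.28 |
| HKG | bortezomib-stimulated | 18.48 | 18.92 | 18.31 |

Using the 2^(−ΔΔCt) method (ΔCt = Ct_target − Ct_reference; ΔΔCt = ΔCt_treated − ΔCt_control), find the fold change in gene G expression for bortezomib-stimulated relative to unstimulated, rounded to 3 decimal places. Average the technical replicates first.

9.987

Mean Ct: gene G unstimulated 30.610; gene G bortezomib-stimulated 27.490; HKG unstimulated 18.370; HKG bortezomib-stimulated 18.570
ΔCt(unstimulated) = 30.610 − 18.370 = 12.240
ΔCt(bortezomib-stimulated) = 27.490 − 18.570 = 8.920
ΔΔCt = 8.920 − 12.240 = -3.320
Fold change = 2^(−(-3.320)) = 2^3.320 = 9.9866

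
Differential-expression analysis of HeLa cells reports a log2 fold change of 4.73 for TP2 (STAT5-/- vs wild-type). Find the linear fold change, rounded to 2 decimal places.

Fold change = 2^(4.73) = 26.538

26.54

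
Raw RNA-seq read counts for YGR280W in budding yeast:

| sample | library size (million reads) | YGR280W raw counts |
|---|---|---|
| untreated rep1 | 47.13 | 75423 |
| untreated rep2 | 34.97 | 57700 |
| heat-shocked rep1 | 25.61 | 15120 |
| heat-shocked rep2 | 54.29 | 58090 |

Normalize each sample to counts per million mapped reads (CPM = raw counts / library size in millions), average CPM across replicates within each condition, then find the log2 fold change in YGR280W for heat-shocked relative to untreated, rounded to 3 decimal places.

CPM(untreated rep1) = 75423 / 47.13 = 1600.3183
CPM(untreated rep2) = 57700 / 34.97 = 1649.9857
CPM(heat-shocked rep1) = 15120 / 25.61 = 590.3944
CPM(heat-shocked rep2) = 58090 / 54.29 = 1069.9945
mean CPM(untreated) = 1625.1520; mean CPM(heat-shocked) = 830.1944
Fold change = 830.1944 / 1625.1520 = 0.51084
log2(0.51084) = -0.9691

-0.969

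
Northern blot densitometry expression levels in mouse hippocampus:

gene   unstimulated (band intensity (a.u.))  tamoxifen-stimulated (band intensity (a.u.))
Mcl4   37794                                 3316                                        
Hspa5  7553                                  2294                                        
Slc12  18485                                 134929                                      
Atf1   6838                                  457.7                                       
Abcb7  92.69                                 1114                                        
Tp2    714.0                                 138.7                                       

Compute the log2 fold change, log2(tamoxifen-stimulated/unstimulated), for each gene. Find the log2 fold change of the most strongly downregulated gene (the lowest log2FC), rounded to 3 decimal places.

-3.901

log2(3316/37794) = -3.511  (Mcl4)
log2(2294/7553) = -1.719  (Hspa5)
log2(134929/18485) = 2.868  (Slc12)
log2(457.7/6838) = -3.901  (Atf1)
log2(1114/92.69) = 3.587  (Abcb7)
log2(138.7/714.0) = -2.364  (Tp2)
Atf1 is most strongly downregulated.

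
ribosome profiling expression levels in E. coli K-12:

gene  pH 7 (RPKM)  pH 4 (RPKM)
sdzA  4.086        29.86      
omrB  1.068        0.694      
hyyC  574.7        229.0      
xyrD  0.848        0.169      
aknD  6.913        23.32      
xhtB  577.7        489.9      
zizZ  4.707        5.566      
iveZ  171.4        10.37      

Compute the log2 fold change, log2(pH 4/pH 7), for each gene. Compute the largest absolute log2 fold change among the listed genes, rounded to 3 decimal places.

4.047

log2(29.86/4.086) = 2.869  (sdzA)
log2(0.694/1.068) = -0.622  (omrB)
log2(229.0/574.7) = -1.327  (hyyC)
log2(0.169/0.848) = -2.327  (xyrD)
log2(23.32/6.913) = 1.754  (aknD)
log2(489.9/577.7) = -0.238  (xhtB)
log2(5.566/4.707) = 0.242  (zizZ)
log2(10.37/171.4) = -4.047  (iveZ)
The largest magnitude belongs to iveZ.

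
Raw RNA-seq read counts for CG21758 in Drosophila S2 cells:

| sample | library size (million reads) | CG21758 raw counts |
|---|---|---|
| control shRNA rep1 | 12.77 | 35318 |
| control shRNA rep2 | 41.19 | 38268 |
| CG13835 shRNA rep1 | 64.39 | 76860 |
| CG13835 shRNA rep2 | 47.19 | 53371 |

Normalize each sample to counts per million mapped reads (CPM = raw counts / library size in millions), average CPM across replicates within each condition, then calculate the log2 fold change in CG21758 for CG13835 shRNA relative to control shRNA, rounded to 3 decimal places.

CPM(control shRNA rep1) = 35318 / 12.77 = 2765.7009
CPM(control shRNA rep2) = 38268 / 41.19 = 929.0605
CPM(CG13835 shRNA rep1) = 76860 / 64.39 = 1193.6636
CPM(CG13835 shRNA rep2) = 53371 / 47.19 = 1130.9811
mean CPM(control shRNA) = 1847.3807; mean CPM(CG13835 shRNA) = 1162.3224
Fold change = 1162.3224 / 1847.3807 = 0.62917
log2(0.62917) = -0.6685

-0.668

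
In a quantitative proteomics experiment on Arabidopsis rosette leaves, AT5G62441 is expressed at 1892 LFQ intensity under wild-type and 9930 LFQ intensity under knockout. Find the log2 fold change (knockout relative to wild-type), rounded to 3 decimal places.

Fold change = 9930 / 1892 = 5.2484
log2(5.2484) = 2.3919

2.392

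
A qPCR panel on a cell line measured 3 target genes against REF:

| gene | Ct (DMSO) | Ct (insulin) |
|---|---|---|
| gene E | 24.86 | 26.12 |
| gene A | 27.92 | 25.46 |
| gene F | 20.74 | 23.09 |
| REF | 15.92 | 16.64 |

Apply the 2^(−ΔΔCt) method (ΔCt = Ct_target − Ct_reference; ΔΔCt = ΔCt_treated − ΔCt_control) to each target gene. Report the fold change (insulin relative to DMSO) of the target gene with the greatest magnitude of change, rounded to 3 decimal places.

9.063

gene E: ΔΔCt = (26.12−16.64) − (24.86−15.92) = 9.48 − 8.94 = 0.54; fold change = 2^-0.54 = 0.688
gene A: ΔΔCt = (25.46−16.64) − (27.92−15.92) = 8.82 − 12.00 = -3.18; fold change = 2^3.18 = 9.063
gene F: ΔΔCt = (23.09−16.64) − (20.74−15.92) = 6.45 − 4.82 = 1.63; fold change = 2^-1.63 = 0.323
gene A has the largest |ΔΔCt| = 3.18.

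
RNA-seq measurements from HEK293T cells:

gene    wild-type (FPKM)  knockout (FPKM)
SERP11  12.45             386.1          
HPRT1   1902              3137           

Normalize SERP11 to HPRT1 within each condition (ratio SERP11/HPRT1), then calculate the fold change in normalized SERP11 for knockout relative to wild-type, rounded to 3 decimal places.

18.803

SERP11/HPRT1 (wild-type) = 12.45 / 1902 = 0.0065457
SERP11/HPRT1 (knockout) = 386.1 / 3137 = 0.12308
Fold change = 0.12308 / 0.0065457 = 18.8030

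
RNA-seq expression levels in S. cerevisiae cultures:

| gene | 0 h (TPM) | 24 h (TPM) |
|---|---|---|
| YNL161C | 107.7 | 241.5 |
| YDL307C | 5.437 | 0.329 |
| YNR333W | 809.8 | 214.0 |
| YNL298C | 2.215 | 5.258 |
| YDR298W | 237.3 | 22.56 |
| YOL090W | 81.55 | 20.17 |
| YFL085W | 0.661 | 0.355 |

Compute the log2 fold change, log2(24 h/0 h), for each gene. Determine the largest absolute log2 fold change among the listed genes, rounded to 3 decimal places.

4.047

log2(241.5/107.7) = 1.165  (YNL161C)
log2(0.329/5.437) = -4.047  (YDL307C)
log2(214.0/809.8) = -1.920  (YNR333W)
log2(5.258/2.215) = 1.247  (YNL298C)
log2(22.56/237.3) = -3.395  (YDR298W)
log2(20.17/81.55) = -2.015  (YOL090W)
log2(0.355/0.661) = -0.897  (YFL085W)
The largest magnitude belongs to YDL307C.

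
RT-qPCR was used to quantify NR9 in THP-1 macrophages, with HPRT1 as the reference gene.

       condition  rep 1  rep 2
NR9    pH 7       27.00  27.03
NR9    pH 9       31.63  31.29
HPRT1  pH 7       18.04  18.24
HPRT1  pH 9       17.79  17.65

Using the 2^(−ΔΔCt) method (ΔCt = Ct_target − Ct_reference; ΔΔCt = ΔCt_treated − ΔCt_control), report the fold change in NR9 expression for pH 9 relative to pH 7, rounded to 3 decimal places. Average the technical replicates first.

0.034

Mean Ct: NR9 pH 7 27.015; NR9 pH 9 31.460; HPRT1 pH 7 18.140; HPRT1 pH 9 17.720
ΔCt(pH 7) = 27.015 − 18.140 = 8.875
ΔCt(pH 9) = 31.460 − 17.720 = 13.740
ΔΔCt = 13.740 − 8.875 = 4.865
Fold change = 2^(−4.865) = 0.0343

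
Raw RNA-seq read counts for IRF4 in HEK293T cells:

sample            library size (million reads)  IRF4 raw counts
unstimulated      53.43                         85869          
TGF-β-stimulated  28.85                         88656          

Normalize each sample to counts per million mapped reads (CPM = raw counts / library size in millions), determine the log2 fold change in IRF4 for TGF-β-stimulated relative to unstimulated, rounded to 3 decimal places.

0.935

CPM(unstimulated) = 85869 / 53.43 = 1607.1308
CPM(TGF-β-stimulated) = 88656 / 28.85 = 3072.9983
Fold change = 3072.9983 / 1607.1308 = 1.91210
log2(1.91210) = 0.9352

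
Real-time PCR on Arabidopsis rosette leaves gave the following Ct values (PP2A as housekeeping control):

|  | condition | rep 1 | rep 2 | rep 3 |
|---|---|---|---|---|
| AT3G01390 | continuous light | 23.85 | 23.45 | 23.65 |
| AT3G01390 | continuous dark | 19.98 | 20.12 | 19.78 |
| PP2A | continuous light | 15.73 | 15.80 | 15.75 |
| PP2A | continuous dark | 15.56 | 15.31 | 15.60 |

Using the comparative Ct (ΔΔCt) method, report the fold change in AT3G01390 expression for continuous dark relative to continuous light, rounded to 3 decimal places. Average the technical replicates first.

Mean Ct: AT3G01390 continuous light 23.650; AT3G01390 continuous dark 19.960; PP2A continuous light 15.760; PP2A continuous dark 15.490
ΔCt(continuous light) = 23.650 − 15.760 = 7.890
ΔCt(continuous dark) = 19.960 − 15.490 = 4.470
ΔΔCt = 4.470 − 7.890 = -3.420
Fold change = 2^(−(-3.420)) = 2^3.420 = 10.7034

10.703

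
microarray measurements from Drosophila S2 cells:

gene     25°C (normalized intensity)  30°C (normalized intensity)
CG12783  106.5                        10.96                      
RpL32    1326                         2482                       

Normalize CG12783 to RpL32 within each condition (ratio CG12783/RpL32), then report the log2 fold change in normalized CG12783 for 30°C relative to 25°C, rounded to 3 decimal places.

-4.185

CG12783/RpL32 (25°C) = 106.5 / 1326 = 0.080317
CG12783/RpL32 (30°C) = 10.96 / 2482 = 0.0044158
Fold change = 0.0044158 / 0.080317 = 0.0550
log2(0.0550) = -4.1850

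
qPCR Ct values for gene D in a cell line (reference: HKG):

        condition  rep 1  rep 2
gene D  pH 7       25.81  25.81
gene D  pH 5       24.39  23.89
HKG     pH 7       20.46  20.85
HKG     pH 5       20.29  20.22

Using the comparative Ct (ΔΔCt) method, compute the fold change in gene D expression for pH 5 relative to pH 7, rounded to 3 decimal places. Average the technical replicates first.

2.412

Mean Ct: gene D pH 7 25.810; gene D pH 5 24.140; HKG pH 7 20.655; HKG pH 5 20.255
ΔCt(pH 7) = 25.810 − 20.655 = 5.155
ΔCt(pH 5) = 24.140 − 20.255 = 3.885
ΔΔCt = 3.885 − 5.155 = -1.270
Fold change = 2^(−(-1.270)) = 2^1.270 = 2.4116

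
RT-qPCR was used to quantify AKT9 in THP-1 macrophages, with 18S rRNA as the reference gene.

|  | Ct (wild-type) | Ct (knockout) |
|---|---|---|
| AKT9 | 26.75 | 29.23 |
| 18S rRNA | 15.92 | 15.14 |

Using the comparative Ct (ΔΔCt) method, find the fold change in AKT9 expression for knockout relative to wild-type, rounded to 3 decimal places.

0.104

ΔCt(wild-type) = 26.750 − 15.920 = 10.830
ΔCt(knockout) = 29.230 − 15.140 = 14.090
ΔΔCt = 14.090 − 10.830 = 3.260
Fold change = 2^(−3.260) = 0.1044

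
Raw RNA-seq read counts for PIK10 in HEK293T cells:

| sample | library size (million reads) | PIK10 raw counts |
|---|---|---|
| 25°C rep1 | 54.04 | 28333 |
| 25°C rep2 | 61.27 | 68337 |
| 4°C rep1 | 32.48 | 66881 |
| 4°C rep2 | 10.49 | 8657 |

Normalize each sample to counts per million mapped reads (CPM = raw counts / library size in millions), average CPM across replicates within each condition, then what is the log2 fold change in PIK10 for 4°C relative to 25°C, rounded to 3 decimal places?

CPM(25°C rep1) = 28333 / 54.04 = 524.2968
CPM(25°C rep2) = 68337 / 61.27 = 1115.3419
CPM(4°C rep1) = 66881 / 32.48 = 2059.1441
CPM(4°C rep2) = 8657 / 10.49 = 825.2622
mean CPM(25°C) = 819.8194; mean CPM(4°C) = 1442.2031
Fold change = 1442.2031 / 819.8194 = 1.75917
log2(1.75917) = 0.8149

0.815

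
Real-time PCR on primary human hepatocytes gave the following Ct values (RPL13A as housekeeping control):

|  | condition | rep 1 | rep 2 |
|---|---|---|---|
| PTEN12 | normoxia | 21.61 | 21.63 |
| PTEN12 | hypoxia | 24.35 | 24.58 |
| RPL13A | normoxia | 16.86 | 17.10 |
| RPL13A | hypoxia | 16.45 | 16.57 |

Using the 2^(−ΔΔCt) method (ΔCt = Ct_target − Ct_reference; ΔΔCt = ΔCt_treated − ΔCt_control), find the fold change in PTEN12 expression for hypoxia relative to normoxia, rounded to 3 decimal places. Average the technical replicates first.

0.100

Mean Ct: PTEN12 normoxia 21.620; PTEN12 hypoxia 24.465; RPL13A normoxia 16.980; RPL13A hypoxia 16.510
ΔCt(normoxia) = 21.620 − 16.980 = 4.640
ΔCt(hypoxia) = 24.465 − 16.510 = 7.955
ΔΔCt = 7.955 − 4.640 = 3.315
Fold change = 2^(−3.315) = 0.1005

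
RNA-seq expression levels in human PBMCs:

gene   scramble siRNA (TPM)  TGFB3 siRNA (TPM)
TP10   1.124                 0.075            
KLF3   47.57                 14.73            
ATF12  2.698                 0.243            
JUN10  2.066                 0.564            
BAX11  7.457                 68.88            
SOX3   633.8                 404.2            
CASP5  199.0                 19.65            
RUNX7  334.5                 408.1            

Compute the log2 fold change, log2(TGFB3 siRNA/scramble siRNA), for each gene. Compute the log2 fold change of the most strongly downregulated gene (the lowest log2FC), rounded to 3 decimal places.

log2(0.075/1.124) = -3.906  (TP10)
log2(14.73/47.57) = -1.691  (KLF3)
log2(0.243/2.698) = -3.473  (ATF12)
log2(0.564/2.066) = -1.873  (JUN10)
log2(68.88/7.457) = 3.207  (BAX11)
log2(404.2/633.8) = -0.649  (SOX3)
log2(19.65/199.0) = -3.340  (CASP5)
log2(408.1/334.5) = 0.287  (RUNX7)
TP10 is most strongly downregulated.

-3.906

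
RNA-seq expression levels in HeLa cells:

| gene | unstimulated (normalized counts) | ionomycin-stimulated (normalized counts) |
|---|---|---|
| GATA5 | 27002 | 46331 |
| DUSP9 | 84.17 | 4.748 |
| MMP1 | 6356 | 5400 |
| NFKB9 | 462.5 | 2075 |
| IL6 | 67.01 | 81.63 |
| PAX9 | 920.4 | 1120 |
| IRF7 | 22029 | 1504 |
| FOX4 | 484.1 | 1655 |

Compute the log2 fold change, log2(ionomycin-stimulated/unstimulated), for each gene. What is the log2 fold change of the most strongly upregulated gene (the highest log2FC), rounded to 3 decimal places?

2.166

log2(46331/27002) = 0.779  (GATA5)
log2(4.748/84.17) = -4.148  (DUSP9)
log2(5400/6356) = -0.235  (MMP1)
log2(2075/462.5) = 2.166  (NFKB9)
log2(81.63/67.01) = 0.285  (IL6)
log2(1120/920.4) = 0.283  (PAX9)
log2(1504/22029) = -3.873  (IRF7)
log2(1655/484.1) = 1.773  (FOX4)
NFKB9 is most strongly upregulated.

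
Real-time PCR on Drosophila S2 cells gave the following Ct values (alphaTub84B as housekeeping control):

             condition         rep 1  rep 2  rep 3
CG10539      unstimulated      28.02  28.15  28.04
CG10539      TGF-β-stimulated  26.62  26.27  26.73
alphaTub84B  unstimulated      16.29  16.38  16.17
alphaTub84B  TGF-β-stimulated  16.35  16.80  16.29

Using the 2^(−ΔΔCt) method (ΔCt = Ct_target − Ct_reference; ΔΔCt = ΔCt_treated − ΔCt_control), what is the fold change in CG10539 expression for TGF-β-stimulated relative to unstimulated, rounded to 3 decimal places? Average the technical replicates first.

3.317

Mean Ct: CG10539 unstimulated 28.070; CG10539 TGF-β-stimulated 26.540; alphaTub84B unstimulated 16.280; alphaTub84B TGF-β-stimulated 16.480
ΔCt(unstimulated) = 28.070 − 16.280 = 11.790
ΔCt(TGF-β-stimulated) = 26.540 − 16.480 = 10.060
ΔΔCt = 10.060 − 11.790 = -1.730
Fold change = 2^(−(-1.730)) = 2^1.730 = 3.3173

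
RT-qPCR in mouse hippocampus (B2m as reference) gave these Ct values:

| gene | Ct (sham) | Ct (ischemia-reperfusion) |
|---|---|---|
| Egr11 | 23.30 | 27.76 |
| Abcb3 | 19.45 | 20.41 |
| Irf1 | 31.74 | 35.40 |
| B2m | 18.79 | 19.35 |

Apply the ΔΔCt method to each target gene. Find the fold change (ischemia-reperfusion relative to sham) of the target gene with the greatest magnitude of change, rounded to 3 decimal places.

Egr11: ΔΔCt = (27.76−19.35) − (23.30−18.79) = 8.41 − 4.51 = 3.90; fold change = 2^-3.90 = 0.067
Abcb3: ΔΔCt = (20.41−19.35) − (19.45−18.79) = 1.06 − 0.66 = 0.40; fold change = 2^-0.40 = 0.758
Irf1: ΔΔCt = (35.40−19.35) − (31.74−18.79) = 16.05 − 12.95 = 3.10; fold change = 2^-3.10 = 0.117
Egr11 has the largest |ΔΔCt| = 3.90.

0.067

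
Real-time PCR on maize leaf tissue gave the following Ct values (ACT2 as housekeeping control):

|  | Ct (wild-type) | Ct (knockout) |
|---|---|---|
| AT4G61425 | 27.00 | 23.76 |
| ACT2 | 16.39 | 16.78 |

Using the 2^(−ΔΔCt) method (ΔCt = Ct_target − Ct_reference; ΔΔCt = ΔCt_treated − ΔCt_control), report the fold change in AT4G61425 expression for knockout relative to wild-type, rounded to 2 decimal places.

12.38

ΔCt(wild-type) = 27.000 − 16.390 = 10.610
ΔCt(knockout) = 23.760 − 16.780 = 6.980
ΔΔCt = 6.980 − 10.610 = -3.630
Fold change = 2^(−(-3.630)) = 2^3.630 = 12.381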